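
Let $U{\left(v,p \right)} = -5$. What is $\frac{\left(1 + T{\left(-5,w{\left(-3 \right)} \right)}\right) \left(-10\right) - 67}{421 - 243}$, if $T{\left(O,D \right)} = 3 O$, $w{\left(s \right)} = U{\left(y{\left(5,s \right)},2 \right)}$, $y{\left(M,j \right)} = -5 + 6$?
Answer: $\frac{73}{178} \approx 0.41011$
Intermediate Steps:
$y{\left(M,j \right)} = 1$
$w{\left(s \right)} = -5$
$\frac{\left(1 + T{\left(-5,w{\left(-3 \right)} \right)}\right) \left(-10\right) - 67}{421 - 243} = \frac{\left(1 + 3 \left(-5\right)\right) \left(-10\right) - 67}{421 - 243} = \frac{\left(1 - 15\right) \left(-10\right) - 67}{178} = \left(\left(-14\right) \left(-10\right) - 67\right) \frac{1}{178} = \left(140 - 67\right) \frac{1}{178} = 73 \cdot \frac{1}{178} = \frac{73}{178}$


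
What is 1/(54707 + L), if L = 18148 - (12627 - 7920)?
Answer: 1/68148 ≈ 1.4674e-5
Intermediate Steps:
L = 13441 (L = 18148 - 1*4707 = 18148 - 4707 = 13441)
1/(54707 + L) = 1/(54707 + 13441) = 1/68148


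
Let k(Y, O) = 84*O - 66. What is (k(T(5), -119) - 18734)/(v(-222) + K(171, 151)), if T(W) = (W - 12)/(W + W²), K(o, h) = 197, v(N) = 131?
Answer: -7199/82 ≈ -87.793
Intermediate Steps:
T(W) = (-12 + W)/(W + W²)
k(Y, O) = -66 + 84*O
(k(T(5), -119) - 18734)/(v(-222) + K(171, 151)) = ((-66 + 84*(-119)) - 18734)/(131 + 197) = ((-66 - 9996) - 18734)/328 = (-10062 - 18734)*(1/328) = -28796*1/328 = -7199/82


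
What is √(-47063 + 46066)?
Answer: I*√997 ≈ 31.575*I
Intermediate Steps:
√(-47063 + 46066) = √(-997) = I*√997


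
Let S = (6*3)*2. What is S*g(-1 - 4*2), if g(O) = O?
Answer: -324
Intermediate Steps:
S = 36 (S = 18*2 = 36)
S*g(-1 - 4*2) = 36*(-1 - 4*2) = 36*(-1 - 8) = 36*(-9) = -324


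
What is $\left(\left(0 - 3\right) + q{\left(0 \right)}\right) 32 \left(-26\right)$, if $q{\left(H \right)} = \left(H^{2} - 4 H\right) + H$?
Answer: $2496$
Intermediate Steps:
$q{\left(H \right)} = H^{2} - 3 H$
$\left(\left(0 - 3\right) + q{\left(0 \right)}\right) 32 \left(-26\right) = \left(\left(0 - 3\right) + 0 \left(-3 + 0\right)\right) 32 \left(-26\right) = \left(-3 + 0 \left(-3\right)\right) 32 \left(-26\right) = \left(-3 + 0\right) 32 \left(-26\right) = \left(-3\right) 32 \left(-26\right) = \left(-96\right) \left(-26\right) = 2496$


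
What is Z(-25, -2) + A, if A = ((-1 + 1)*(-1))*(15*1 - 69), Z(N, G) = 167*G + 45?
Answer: -289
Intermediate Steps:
Z(N, G) = 45 + 167*G
A = 0 (A = (0*(-1))*(15 - 69) = 0*(-54) = 0)
Z(-25, -2) + A = (45 + 167*(-2)) + 0 = (45 - 334) + 0 = -289 + 0 = -289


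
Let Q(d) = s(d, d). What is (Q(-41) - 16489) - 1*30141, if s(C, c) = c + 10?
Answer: -46661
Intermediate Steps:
s(C, c) = 10 + c
Q(d) = 10 + d
(Q(-41) - 16489) - 1*30141 = ((10 - 41) - 16489) - 1*30141 = (-31 - 16489) - 30141 = -16520 - 30141 = -46661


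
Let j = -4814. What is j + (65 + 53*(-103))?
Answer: -10208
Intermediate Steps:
j + (65 + 53*(-103)) = -4814 + (65 + 53*(-103)) = -4814 + (65 - 5459) = -4814 - 5394 = -10208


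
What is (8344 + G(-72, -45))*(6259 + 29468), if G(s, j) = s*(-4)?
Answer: 308395464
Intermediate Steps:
G(s, j) = -4*s
(8344 + G(-72, -45))*(6259 + 29468) = (8344 - 4*(-72))*(6259 + 29468) = (8344 + 288)*35727 = 8632*35727 = 308395464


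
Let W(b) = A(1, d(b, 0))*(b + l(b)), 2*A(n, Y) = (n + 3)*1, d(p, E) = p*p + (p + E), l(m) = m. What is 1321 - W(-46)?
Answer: 1505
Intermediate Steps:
d(p, E) = E + p + p² (d(p, E) = p² + (E + p) = E + p + p²)
A(n, Y) = 3/2 + n/2 (A(n, Y) = ((n + 3)*1)/2 = ((3 + n)*1)/2 = (3 + n)/2 = 3/2 + n/2)
W(b) = 4*b (W(b) = (3/2 + (½)*1)*(b + b) = (3/2 + ½)*(2*b) = 2*(2*b) = 4*b)
1321 - W(-46) = 1321 - 4*(-46) = 1321 - 1*(-184) = 1321 + 184 = 1505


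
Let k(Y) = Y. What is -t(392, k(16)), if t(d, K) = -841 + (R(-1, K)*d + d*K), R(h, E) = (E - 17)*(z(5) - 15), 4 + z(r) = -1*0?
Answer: -12879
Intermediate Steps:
z(r) = -4 (z(r) = -4 - 1*0 = -4 + 0 = -4)
R(h, E) = 323 - 19*E (R(h, E) = (E - 17)*(-4 - 15) = (-17 + E)*(-19) = 323 - 19*E)
t(d, K) = -841 + K*d + d*(323 - 19*K) (t(d, K) = -841 + ((323 - 19*K)*d + d*K) = -841 + (d*(323 - 19*K) + K*d) = -841 + (K*d + d*(323 - 19*K)) = -841 + K*d + d*(323 - 19*K))
-t(392, k(16)) = -(-841 + 323*392 - 18*16*392) = -(-841 + 126616 - 112896) = -1*12879 = -12879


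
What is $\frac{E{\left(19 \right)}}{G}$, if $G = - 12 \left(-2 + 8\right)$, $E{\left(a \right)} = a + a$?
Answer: $- \frac{19}{36} \approx -0.52778$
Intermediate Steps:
$E{\left(a \right)} = 2 a$
$G = -72$ ($G = \left(-12\right) 6 = -72$)
$\frac{E{\left(19 \right)}}{G} = \frac{2 \cdot 19}{-72} = 38 \left(- \frac{1}{72}\right) = - \frac{19}{36}$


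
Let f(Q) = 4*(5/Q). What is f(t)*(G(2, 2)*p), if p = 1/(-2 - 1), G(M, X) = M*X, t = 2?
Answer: -40/3 ≈ -13.333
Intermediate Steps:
p = -⅓ (p = 1/(-3) = -⅓ ≈ -0.33333)
f(Q) = 20/Q
f(t)*(G(2, 2)*p) = (20/2)*((2*2)*(-⅓)) = (20*(½))*(4*(-⅓)) = 10*(-4/3) = -40/3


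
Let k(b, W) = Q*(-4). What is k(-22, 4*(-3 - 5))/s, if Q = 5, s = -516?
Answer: 5/129 ≈ 0.038760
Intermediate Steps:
k(b, W) = -20 (k(b, W) = 5*(-4) = -20)
k(-22, 4*(-3 - 5))/s = -20/(-516) = -20*(-1/516) = 5/129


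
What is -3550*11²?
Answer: -429550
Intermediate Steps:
-3550*11² = -3550*121 = -429550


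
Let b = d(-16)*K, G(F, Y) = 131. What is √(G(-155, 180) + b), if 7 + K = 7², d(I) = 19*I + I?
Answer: I*√13309 ≈ 115.36*I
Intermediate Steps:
d(I) = 20*I
K = 42 (K = -7 + 7² = -7 + 49 = 42)
b = -13440 (b = (20*(-16))*42 = -320*42 = -13440)
√(G(-155, 180) + b) = √(131 - 13440) = √(-13309) = I*√13309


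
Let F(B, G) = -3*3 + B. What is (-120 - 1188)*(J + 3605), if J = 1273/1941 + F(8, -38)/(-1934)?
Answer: -2950684890874/625649 ≈ -4.7162e+6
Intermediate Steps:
F(B, G) = -9 + B
J = 2463923/3753894 (J = 1273/1941 + (-9 + 8)/(-1934) = 1273*(1/1941) - 1*(-1/1934) = 1273/1941 + 1/1934 = 2463923/3753894 ≈ 0.65636)
(-120 - 1188)*(J + 3605) = (-120 - 1188)*(2463923/3753894 + 3605) = -1308*13535251793/3753894 = -2950684890874/625649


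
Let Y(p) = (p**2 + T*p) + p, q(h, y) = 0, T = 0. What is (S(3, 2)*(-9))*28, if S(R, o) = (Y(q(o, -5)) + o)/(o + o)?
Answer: -126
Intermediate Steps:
Y(p) = p + p**2 (Y(p) = (p**2 + 0*p) + p = (p**2 + 0) + p = p**2 + p = p + p**2)
S(R, o) = 1/2 (S(R, o) = (0*(1 + 0) + o)/(o + o) = (0*1 + o)/((2*o)) = (0 + o)*(1/(2*o)) = o*(1/(2*o)) = 1/2)
(S(3, 2)*(-9))*28 = ((1/2)*(-9))*28 = -9/2*28 = -126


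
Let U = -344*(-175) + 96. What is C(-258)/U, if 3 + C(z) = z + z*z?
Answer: 66303/60296 ≈ 1.0996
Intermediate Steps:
U = 60296 (U = 60200 + 96 = 60296)
C(z) = -3 + z + z**2 (C(z) = -3 + (z + z*z) = -3 + (z + z**2) = -3 + z + z**2)
C(-258)/U = (-3 - 258 + (-258)**2)/60296 = (-3 - 258 + 66564)*(1/60296) = 66303*(1/60296) = 66303/60296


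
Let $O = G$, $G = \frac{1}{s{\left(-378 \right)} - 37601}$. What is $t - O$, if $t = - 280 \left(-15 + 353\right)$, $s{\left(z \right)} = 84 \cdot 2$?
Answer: $- \frac{3542659119}{37433} \approx -94640.0$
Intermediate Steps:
$s{\left(z \right)} = 168$
$t = -94640$ ($t = \left(-280\right) 338 = -94640$)
$G = - \frac{1}{37433}$ ($G = \frac{1}{168 - 37601} = \frac{1}{-37433} = - \frac{1}{37433} \approx -2.6714 \cdot 10^{-5}$)
$O = - \frac{1}{37433} \approx -2.6714 \cdot 10^{-5}$
$t - O = -94640 - - \frac{1}{37433} = -94640 + \frac{1}{37433} = - \frac{3542659119}{37433}$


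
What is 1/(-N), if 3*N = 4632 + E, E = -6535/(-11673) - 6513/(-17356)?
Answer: -607789764/938616843325 ≈ -0.00064754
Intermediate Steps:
E = 189447709/202596588 (E = -6535*(-1/11673) - 6513*(-1/17356) = 6535/11673 + 6513/17356 = 189447709/202596588 ≈ 0.93510)
N = 938616843325/607789764 (N = (4632 + 189447709/202596588)/3 = (⅓)*(938616843325/202596588) = 938616843325/607789764 ≈ 1544.3)
1/(-N) = 1/(-1*938616843325/607789764) = 1/(-938616843325/607789764) = -607789764/938616843325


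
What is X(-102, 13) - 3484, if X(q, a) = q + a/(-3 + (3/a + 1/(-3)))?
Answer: -434413/121 ≈ -3590.2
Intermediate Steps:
X(q, a) = q + a/(-10/3 + 3/a) (X(q, a) = q + a/(-3 + (3/a + 1*(-⅓))) = q + a/(-3 + (3/a - ⅓)) = q + a/(-3 + (-⅓ + 3/a)) = q + a/(-10/3 + 3/a))
X(-102, 13) - 3484 = (-9*(-102) - 3*13² + 10*13*(-102))/(-9 + 10*13) - 3484 = (918 - 3*169 - 13260)/(-9 + 130) - 3484 = (918 - 507 - 13260)/121 - 3484 = (1/121)*(-12849) - 3484 = -12849/121 - 3484 = -434413/121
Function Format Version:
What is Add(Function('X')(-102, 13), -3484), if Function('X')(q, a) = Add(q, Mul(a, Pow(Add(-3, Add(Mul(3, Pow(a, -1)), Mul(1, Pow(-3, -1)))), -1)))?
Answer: Rational(-434413, 121) ≈ -3590.2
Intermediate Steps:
Function('X')(q, a) = Add(q, Mul(a, Pow(Add(Rational(-10, 3), Mul(3, Pow(a, -1))), -1))) (Function('X')(q, a) = Add(q, Mul(a, Pow(Add(-3, Add(Mul(3, Pow(a, -1)), Mul(1, Rational(-1, 3)))), -1))) = Add(q, Mul(a, Pow(Add(-3, Add(Mul(3, Pow(a, -1)), Rational(-1, 3))), -1))) = Add(q, Mul(a, Pow(Add(-3, Add(Rational(-1, 3), Mul(3, Pow(a, -1)))), -1))) = Add(q, Mul(a, Pow(Add(Rational(-10, 3), Mul(3, Pow(a, -1))), -1))))
Add(Function('X')(-102, 13), -3484) = Add(Mul(Pow(Add(-9, Mul(10, 13)), -1), Add(Mul(-9, -102), Mul(-3, Pow(13, 2)), Mul(10, 13, -102))), -3484) = Add(Mul(Pow(Add(-9, 130), -1), Add(918, Mul(-3, 169), -13260)), -3484) = Add(Mul(Pow(121, -1), Add(918, -507, -13260)), -3484) = Add(Mul(Rational(1, 121), -12849), -3484) = Add(Rational(-12849, 121), -3484) = Rational(-434413, 121)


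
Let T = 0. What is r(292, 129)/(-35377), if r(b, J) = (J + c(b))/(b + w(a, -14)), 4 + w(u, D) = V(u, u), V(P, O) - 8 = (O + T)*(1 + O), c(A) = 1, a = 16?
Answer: -65/10047068 ≈ -6.4695e-6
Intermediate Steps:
V(P, O) = 8 + O*(1 + O) (V(P, O) = 8 + (O + 0)*(1 + O) = 8 + O*(1 + O))
w(u, D) = 4 + u + u² (w(u, D) = -4 + (8 + u + u²) = 4 + u + u²)
r(b, J) = (1 + J)/(276 + b) (r(b, J) = (J + 1)/(b + (4 + 16 + 16²)) = (1 + J)/(b + (4 + 16 + 256)) = (1 + J)/(b + 276) = (1 + J)/(276 + b))
r(292, 129)/(-35377) = ((1 + 129)/(276 + 292))/(-35377) = (130/568)*(-1/35377) = ((1/568)*130)*(-1/35377) = (65/284)*(-1/35377) = -65/10047068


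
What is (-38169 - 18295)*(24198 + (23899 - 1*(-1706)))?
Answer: -2812076592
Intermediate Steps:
(-38169 - 18295)*(24198 + (23899 - 1*(-1706))) = -56464*(24198 + (23899 + 1706)) = -56464*(24198 + 25605) = -56464*49803 = -2812076592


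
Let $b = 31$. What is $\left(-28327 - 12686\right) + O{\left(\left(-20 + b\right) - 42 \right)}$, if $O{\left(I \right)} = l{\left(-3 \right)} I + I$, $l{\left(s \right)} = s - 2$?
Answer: $-40889$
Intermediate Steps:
$l{\left(s \right)} = -2 + s$
$O{\left(I \right)} = - 4 I$ ($O{\left(I \right)} = \left(-2 - 3\right) I + I = - 5 I + I = - 4 I$)
$\left(-28327 - 12686\right) + O{\left(\left(-20 + b\right) - 42 \right)} = \left(-28327 - 12686\right) - 4 \left(\left(-20 + 31\right) - 42\right) = -41013 - 4 \left(11 - 42\right) = -41013 - -124 = -41013 + 124 = -40889$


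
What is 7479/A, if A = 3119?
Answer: 7479/3119 ≈ 2.3979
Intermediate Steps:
7479/A = 7479/3119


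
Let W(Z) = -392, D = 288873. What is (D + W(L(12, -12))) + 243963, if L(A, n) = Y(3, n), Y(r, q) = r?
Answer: 532444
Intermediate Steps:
L(A, n) = 3
(D + W(L(12, -12))) + 243963 = (288873 - 392) + 243963 = 288481 + 243963 = 532444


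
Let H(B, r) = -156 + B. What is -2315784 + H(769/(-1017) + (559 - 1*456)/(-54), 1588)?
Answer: -14131882133/6102 ≈ -2.3159e+6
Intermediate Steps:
-2315784 + H(769/(-1017) + (559 - 1*456)/(-54), 1588) = -2315784 + (-156 + (769/(-1017) + (559 - 1*456)/(-54))) = -2315784 + (-156 + (769*(-1/1017) + (559 - 456)*(-1/54))) = -2315784 + (-156 + (-769/1017 + 103*(-1/54))) = -2315784 + (-156 + (-769/1017 - 103/54)) = -2315784 + (-156 - 16253/6102) = -2315784 - 968165/6102 = -14131882133/6102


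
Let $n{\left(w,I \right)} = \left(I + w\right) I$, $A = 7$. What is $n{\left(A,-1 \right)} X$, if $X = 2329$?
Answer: $-13974$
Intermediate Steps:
$n{\left(w,I \right)} = I \left(I + w\right)$
$n{\left(A,-1 \right)} X = - (-1 + 7) 2329 = \left(-1\right) 6 \cdot 2329 = \left(-6\right) 2329 = -13974$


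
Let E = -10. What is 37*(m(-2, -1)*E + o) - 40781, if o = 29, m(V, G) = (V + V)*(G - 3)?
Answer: -45628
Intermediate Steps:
m(V, G) = 2*V*(-3 + G) (m(V, G) = (2*V)*(-3 + G) = 2*V*(-3 + G))
37*(m(-2, -1)*E + o) - 40781 = 37*((2*(-2)*(-3 - 1))*(-10) + 29) - 40781 = 37*((2*(-2)*(-4))*(-10) + 29) - 40781 = 37*(16*(-10) + 29) - 40781 = 37*(-160 + 29) - 40781 = 37*(-131) - 40781 = -4847 - 40781 = -45628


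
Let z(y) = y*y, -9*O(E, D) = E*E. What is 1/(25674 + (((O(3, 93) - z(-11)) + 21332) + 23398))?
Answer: 1/70282 ≈ 1.4228e-5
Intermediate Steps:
O(E, D) = -E²/9 (O(E, D) = -E*E/9 = -E²/9)
z(y) = y²
1/(25674 + (((O(3, 93) - z(-11)) + 21332) + 23398)) = 1/(25674 + (((-⅑*3² - 1*(-11)²) + 21332) + 23398)) = 1/(25674 + (((-⅑*9 - 1*121) + 21332) + 23398)) = 1/(25674 + (((-1 - 121) + 21332) + 23398)) = 1/(25674 + ((-122 + 21332) + 23398)) = 1/(25674 + (21210 + 23398)) = 1/(25674 + 44608) = 1/70282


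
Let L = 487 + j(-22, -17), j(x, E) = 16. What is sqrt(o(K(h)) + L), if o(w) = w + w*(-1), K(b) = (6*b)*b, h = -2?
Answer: sqrt(503) ≈ 22.428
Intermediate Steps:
K(b) = 6*b**2
o(w) = 0 (o(w) = w - w = 0)
L = 503 (L = 487 + 16 = 503)
sqrt(o(K(h)) + L) = sqrt(0 + 503) = sqrt(503)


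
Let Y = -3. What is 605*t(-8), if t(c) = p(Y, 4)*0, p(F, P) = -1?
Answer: 0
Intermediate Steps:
t(c) = 0 (t(c) = -1*0 = 0)
605*t(-8) = 605*0 = 0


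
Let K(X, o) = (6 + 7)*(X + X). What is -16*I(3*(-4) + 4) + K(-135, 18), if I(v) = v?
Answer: -3382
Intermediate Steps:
K(X, o) = 26*X (K(X, o) = 13*(2*X) = 26*X)
-16*I(3*(-4) + 4) + K(-135, 18) = -16*(3*(-4) + 4) + 26*(-135) = -16*(-12 + 4) - 3510 = -16*(-8) - 3510 = 128 - 3510 = -3382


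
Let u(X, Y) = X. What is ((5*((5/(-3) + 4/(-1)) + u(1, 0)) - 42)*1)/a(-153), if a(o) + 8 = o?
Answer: 28/69 ≈ 0.40580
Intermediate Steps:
a(o) = -8 + o
((5*((5/(-3) + 4/(-1)) + u(1, 0)) - 42)*1)/a(-153) = ((5*((5/(-3) + 4/(-1)) + 1) - 42)*1)/(-8 - 153) = ((5*((5*(-1/3) + 4*(-1)) + 1) - 42)*1)/(-161) = ((5*((-5/3 - 4) + 1) - 42)*1)*(-1/161) = ((5*(-17/3 + 1) - 42)*1)*(-1/161) = ((5*(-14/3) - 42)*1)*(-1/161) = ((-70/3 - 42)*1)*(-1/161) = -196/3*1*(-1/161) = -196/3*(-1/161) = 28/69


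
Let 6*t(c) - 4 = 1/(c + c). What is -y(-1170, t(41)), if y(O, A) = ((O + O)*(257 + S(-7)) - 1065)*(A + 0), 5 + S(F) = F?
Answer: 62988695/164 ≈ 3.8408e+5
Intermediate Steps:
t(c) = ⅔ + 1/(12*c) (t(c) = ⅔ + 1/(6*(c + c)) = ⅔ + 1/(6*((2*c))) = ⅔ + (1/(2*c))/6 = ⅔ + 1/(12*c))
S(F) = -5 + F
y(O, A) = A*(-1065 + 490*O) (y(O, A) = ((O + O)*(257 + (-5 - 7)) - 1065)*(A + 0) = ((2*O)*(257 - 12) - 1065)*A = ((2*O)*245 - 1065)*A = (490*O - 1065)*A = (-1065 + 490*O)*A = A*(-1065 + 490*O))
-y(-1170, t(41)) = -5*(1/12)*(1 + 8*41)/41*(-213 + 98*(-1170)) = -5*(1/12)*(1/41)*(1 + 328)*(-213 - 114660) = -5*(1/12)*(1/41)*329*(-114873) = -5*329*(-114873)/492 = -1*(-62988695/164) = 62988695/164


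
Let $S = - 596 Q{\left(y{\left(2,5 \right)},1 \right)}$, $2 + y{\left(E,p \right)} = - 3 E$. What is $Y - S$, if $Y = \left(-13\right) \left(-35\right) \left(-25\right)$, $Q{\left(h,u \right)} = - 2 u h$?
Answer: $-1839$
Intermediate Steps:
$y{\left(E,p \right)} = -2 - 3 E$
$Q{\left(h,u \right)} = - 2 h u$
$S = -9536$ ($S = - 596 \left(\left(-2\right) \left(-2 - 6\right) 1\right) = - 596 \left(\left(-2\right) \left(-8\right) 1\right) = \left(-596\right) 16 = -9536$)
$Y = -11375$ ($Y = 455 \left(-25\right) = -11375$)
$Y - S = -11375 - -9536 = -11375 + 9536 = -1839$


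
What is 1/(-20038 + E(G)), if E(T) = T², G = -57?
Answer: -1/16789 ≈ -5.9563e-5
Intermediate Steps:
1/(-20038 + E(G)) = 1/(-20038 + (-57)²) = 1/(-20038 + 3249) = 1/(-16789) = -1/16789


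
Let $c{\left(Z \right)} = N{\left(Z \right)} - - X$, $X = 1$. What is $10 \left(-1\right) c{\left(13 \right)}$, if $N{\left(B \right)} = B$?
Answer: $-140$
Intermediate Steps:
$c{\left(Z \right)} = 1 + Z$ ($c{\left(Z \right)} = Z - \left(-1\right) 1 = Z - -1 = Z + 1 = 1 + Z$)
$10 \left(-1\right) c{\left(13 \right)} = 10 \left(-1\right) \left(1 + 13\right) = \left(-10\right) 14 = -140$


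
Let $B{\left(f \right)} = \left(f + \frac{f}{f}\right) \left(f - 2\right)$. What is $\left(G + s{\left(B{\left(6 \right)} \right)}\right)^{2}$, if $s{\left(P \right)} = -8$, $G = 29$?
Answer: $441$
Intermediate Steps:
$B{\left(f \right)} = \left(1 + f\right) \left(-2 + f\right)$ ($B{\left(f \right)} = \left(f + 1\right) \left(-2 + f\right) = \left(1 + f\right) \left(-2 + f\right)$)
$\left(G + s{\left(B{\left(6 \right)} \right)}\right)^{2} = \left(29 - 8\right)^{2} = 21^{2} = 441$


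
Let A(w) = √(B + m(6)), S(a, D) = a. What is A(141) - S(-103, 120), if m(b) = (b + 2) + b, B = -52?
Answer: 103 + I*√38 ≈ 103.0 + 6.1644*I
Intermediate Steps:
m(b) = 2 + 2*b (m(b) = (2 + b) + b = 2 + 2*b)
A(w) = I*√38 (A(w) = √(-52 + (2 + 2*6)) = √(-52 + (2 + 12)) = √(-52 + 14) = √(-38) = I*√38)
A(141) - S(-103, 120) = I*√38 - 1*(-103) = I*√38 + 103 = 103 + I*√38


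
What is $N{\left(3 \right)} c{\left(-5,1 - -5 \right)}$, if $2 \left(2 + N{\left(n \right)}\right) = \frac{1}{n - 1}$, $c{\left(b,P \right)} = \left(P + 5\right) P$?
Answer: $- \frac{231}{2} \approx -115.5$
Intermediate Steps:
$c{\left(b,P \right)} = P \left(5 + P\right)$ ($c{\left(b,P \right)} = \left(5 + P\right) P = P \left(5 + P\right)$)
$N{\left(n \right)} = -2 + \frac{1}{2 \left(-1 + n\right)}$ ($N{\left(n \right)} = -2 + \frac{1}{2 \left(n - 1\right)} = -2 + \frac{1}{2 \left(-1 + n\right)}$)
$N{\left(3 \right)} c{\left(-5,1 - -5 \right)} = \frac{5 - 12}{2 \left(-1 + 3\right)} \left(1 - -5\right) \left(5 + \left(1 - -5\right)\right) = \frac{5 - 12}{2 \cdot 2} \left(1 + 5\right) \left(5 + \left(1 + 5\right)\right) = \frac{1}{2} \cdot \frac{1}{2} \left(-7\right) 6 \left(5 + 6\right) = - \frac{7 \cdot 6 \cdot 11}{4} = \left(- \frac{7}{4}\right) 66 = - \frac{231}{2}$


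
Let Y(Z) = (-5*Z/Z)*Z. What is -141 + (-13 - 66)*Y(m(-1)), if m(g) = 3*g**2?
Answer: 1044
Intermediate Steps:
Y(Z) = -5*Z (Y(Z) = (-5*1)*Z = -5*Z)
-141 + (-13 - 66)*Y(m(-1)) = -141 + (-13 - 66)*(-15*(-1)**2) = -141 - (-395)*3*1 = -141 - (-395)*3 = -141 - 79*(-15) = -141 + 1185 = 1044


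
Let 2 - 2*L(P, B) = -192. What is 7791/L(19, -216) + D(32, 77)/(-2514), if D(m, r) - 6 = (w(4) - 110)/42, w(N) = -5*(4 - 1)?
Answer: 822623789/10242036 ≈ 80.318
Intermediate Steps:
w(N) = -15 (w(N) = -5*3 = -15)
L(P, B) = 97 (L(P, B) = 1 - ½*(-192) = 1 + 96 = 97)
D(m, r) = 127/42 (D(m, r) = 6 + (-15 - 110)/42 = 6 - 125*1/42 = 6 - 125/42 = 127/42)
7791/L(19, -216) + D(32, 77)/(-2514) = 7791/97 + (127/42)/(-2514) = 7791*(1/97) + (127/42)*(-1/2514) = 7791/97 - 127/105588 = 822623789/10242036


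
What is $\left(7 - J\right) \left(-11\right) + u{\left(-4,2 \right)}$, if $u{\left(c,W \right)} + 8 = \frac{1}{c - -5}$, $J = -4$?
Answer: $-128$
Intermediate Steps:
$u{\left(c,W \right)} = -8 + \frac{1}{5 + c}$ ($u{\left(c,W \right)} = -8 + \frac{1}{c - -5} = -8 + \frac{1}{c + 5} = -8 + \frac{1}{5 + c}$)
$\left(7 - J\right) \left(-11\right) + u{\left(-4,2 \right)} = \left(7 - -4\right) \left(-11\right) + \frac{-39 - -32}{5 - 4} = \left(7 + 4\right) \left(-11\right) + \frac{-39 + 32}{1} = 11 \left(-11\right) + 1 \left(-7\right) = -121 - 7 = -128$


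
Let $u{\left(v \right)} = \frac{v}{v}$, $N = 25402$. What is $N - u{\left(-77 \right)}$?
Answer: $25401$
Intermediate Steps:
$u{\left(v \right)} = 1$
$N - u{\left(-77 \right)} = 25402 - 1 = 25401$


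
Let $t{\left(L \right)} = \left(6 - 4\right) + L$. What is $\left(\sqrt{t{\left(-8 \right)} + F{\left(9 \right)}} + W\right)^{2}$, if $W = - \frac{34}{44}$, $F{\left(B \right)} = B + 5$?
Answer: $\frac{4161}{484} - \frac{34 \sqrt{2}}{11} \approx 4.2259$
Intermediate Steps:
$t{\left(L \right)} = 2 + L$
$F{\left(B \right)} = 5 + B$
$W = - \frac{17}{22}$ ($W = \left(-34\right) \frac{1}{44} = - \frac{17}{22} \approx -0.77273$)
$\left(\sqrt{t{\left(-8 \right)} + F{\left(9 \right)}} + W\right)^{2} = \left(\sqrt{\left(2 - 8\right) + \left(5 + 9\right)} - \frac{17}{22}\right)^{2} = \left(\sqrt{-6 + 14} - \frac{17}{22}\right)^{2} = \left(\sqrt{8} - \frac{17}{22}\right)^{2} = \left(2 \sqrt{2} - \frac{17}{22}\right)^{2} = \left(- \frac{17}{22} + 2 \sqrt{2}\right)^{2}$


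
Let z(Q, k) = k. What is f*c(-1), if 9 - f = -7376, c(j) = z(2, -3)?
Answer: -22155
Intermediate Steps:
c(j) = -3
f = 7385 (f = 9 - 1*(-7376) = 9 + 7376 = 7385)
f*c(-1) = 7385*(-3) = -22155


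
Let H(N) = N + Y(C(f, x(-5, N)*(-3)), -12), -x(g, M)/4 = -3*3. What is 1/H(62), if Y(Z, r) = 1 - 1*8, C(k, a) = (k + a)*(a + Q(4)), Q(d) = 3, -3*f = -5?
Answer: 1/55 ≈ 0.018182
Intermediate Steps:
f = 5/3 (f = -1/3*(-5) = 5/3 ≈ 1.6667)
x(g, M) = 36 (x(g, M) = -(-12)*3 = -4*(-9) = 36)
C(k, a) = (3 + a)*(a + k) (C(k, a) = (k + a)*(a + 3) = (a + k)*(3 + a) = (3 + a)*(a + k))
Y(Z, r) = -7 (Y(Z, r) = 1 - 8 = -7)
H(N) = -7 + N (H(N) = N - 7 = -7 + N)
1/H(62) = 1/(-7 + 62) = 1/55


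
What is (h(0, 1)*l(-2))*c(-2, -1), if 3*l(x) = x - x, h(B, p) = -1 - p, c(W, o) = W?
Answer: 0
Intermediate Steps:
l(x) = 0 (l(x) = (x - x)/3 = (1/3)*0 = 0)
(h(0, 1)*l(-2))*c(-2, -1) = ((-1 - 1*1)*0)*(-2) = ((-1 - 1)*0)*(-2) = -2*0*(-2) = 0*(-2) = 0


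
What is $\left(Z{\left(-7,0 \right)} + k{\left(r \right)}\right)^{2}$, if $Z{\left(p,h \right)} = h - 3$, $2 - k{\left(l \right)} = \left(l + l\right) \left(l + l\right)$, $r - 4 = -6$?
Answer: $289$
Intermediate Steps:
$r = -2$ ($r = 4 - 6 = -2$)
$k{\left(l \right)} = 2 - 4 l^{2}$ ($k{\left(l \right)} = 2 - \left(l + l\right) \left(l + l\right) = 2 - 2 l 2 l = 2 - 4 l^{2}$)
$Z{\left(p,h \right)} = -3 + h$ ($Z{\left(p,h \right)} = h - 3 = -3 + h$)
$\left(Z{\left(-7,0 \right)} + k{\left(r \right)}\right)^{2} = \left(\left(-3 + 0\right) + \left(2 - 4 \left(-2\right)^{2}\right)\right)^{2} = \left(-3 + \left(2 - 16\right)\right)^{2} = \left(-3 - 14\right)^{2} = \left(-17\right)^{2} = 289$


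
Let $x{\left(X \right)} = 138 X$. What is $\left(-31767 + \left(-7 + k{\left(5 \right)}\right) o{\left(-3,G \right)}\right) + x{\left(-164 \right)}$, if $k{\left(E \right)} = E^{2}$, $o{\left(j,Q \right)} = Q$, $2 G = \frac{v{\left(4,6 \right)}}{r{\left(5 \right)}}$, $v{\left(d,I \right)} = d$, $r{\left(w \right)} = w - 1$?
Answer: $-54390$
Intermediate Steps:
$r{\left(w \right)} = -1 + w$
$G = \frac{1}{2}$ ($G = \frac{4 \frac{1}{-1 + 5}}{2} = \frac{4 \cdot \frac{1}{4}}{2} = \frac{1}{2} \cdot 1 = \frac{1}{2} \approx 0.5$)
$\left(-31767 + \left(-7 + k{\left(5 \right)}\right) o{\left(-3,G \right)}\right) + x{\left(-164 \right)} = \left(-31767 + \left(-7 + 5^{2}\right) \frac{1}{2}\right) + 138 \left(-164\right) = \left(-31767 + \left(-7 + 25\right) \frac{1}{2}\right) - 22632 = \left(-31767 + 18 \cdot \frac{1}{2}\right) - 22632 = \left(-31767 + 9\right) - 22632 = -31758 - 22632 = -54390$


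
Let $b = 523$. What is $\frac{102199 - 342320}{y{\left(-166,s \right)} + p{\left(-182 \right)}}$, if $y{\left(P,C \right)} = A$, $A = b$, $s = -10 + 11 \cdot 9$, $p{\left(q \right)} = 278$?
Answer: $- \frac{240121}{801} \approx -299.78$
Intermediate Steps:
$s = 89$ ($s = -10 + 99 = 89$)
$A = 523$
$y{\left(P,C \right)} = 523$
$\frac{102199 - 342320}{y{\left(-166,s \right)} + p{\left(-182 \right)}} = \frac{102199 - 342320}{523 + 278} = - \frac{240121}{801}$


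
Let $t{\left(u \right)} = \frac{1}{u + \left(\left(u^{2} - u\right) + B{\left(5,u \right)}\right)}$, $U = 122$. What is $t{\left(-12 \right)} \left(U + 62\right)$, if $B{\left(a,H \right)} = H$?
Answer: $\frac{46}{33} \approx 1.3939$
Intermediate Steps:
$t{\left(u \right)} = \frac{1}{u + u^{2}}$ ($t{\left(u \right)} = \frac{1}{u + \left(\left(u^{2} - u\right) + u\right)} = \frac{1}{u + u^{2}}$)
$t{\left(-12 \right)} \left(U + 62\right) = \frac{1}{\left(-12\right) \left(1 - 12\right)} \left(122 + 62\right) = - \frac{1}{12 \left(-11\right)} 184 = \left(- \frac{1}{12}\right) \left(- \frac{1}{11}\right) 184 = \frac{1}{132} \cdot 184 = \frac{46}{33}$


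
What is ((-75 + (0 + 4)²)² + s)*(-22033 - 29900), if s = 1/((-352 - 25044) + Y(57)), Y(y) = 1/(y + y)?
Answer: -523380393279177/2895143 ≈ -1.8078e+8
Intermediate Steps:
Y(y) = 1/(2*y)
s = -114/2895143 (s = 1/((-352 - 25044) + (½)/57) = 1/(-25396 + (½)*(1/57)) = 1/(-25396 + 1/114) = 1/(-2895143/114) = -114/2895143 ≈ -3.9376e-5)
((-75 + (0 + 4)²)² + s)*(-22033 - 29900) = ((-75 + (0 + 4)²)² - 114/2895143)*(-22033 - 29900) = ((-75 + 4²)² - 114/2895143)*(-51933) = ((-75 + 16)² - 114/2895143)*(-51933) = ((-59)² - 114/2895143)*(-51933) = (3481 - 114/2895143)*(-51933) = (10077992669/2895143)*(-51933) = -523380393279177/2895143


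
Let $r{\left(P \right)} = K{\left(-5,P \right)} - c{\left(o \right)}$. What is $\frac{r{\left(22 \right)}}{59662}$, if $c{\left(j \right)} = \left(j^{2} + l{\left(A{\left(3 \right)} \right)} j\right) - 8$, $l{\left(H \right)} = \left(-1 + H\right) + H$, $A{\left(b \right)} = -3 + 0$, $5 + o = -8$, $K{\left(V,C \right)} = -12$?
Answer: $- \frac{132}{29831} \approx -0.0044249$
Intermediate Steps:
$o = -13$ ($o = -5 - 8 = -13$)
$A{\left(b \right)} = -3$
$l{\left(H \right)} = -1 + 2 H$
$c{\left(j \right)} = -8 + j^{2} - 7 j$ ($c{\left(j \right)} = \left(j^{2} + \left(-1 + 2 \left(-3\right)\right) j\right) - 8 = \left(j^{2} + \left(-1 - 6\right) j\right) - 8 = \left(j^{2} - 7 j\right) - 8 = -8 + j^{2} - 7 j$)
$r{\left(P \right)} = -264$ ($r{\left(P \right)} = -12 - \left(-8 + \left(-13\right)^{2} - -91\right) = -12 - \left(-8 + 169 + 91\right) = -12 - 252 = -264$)
$\frac{r{\left(22 \right)}}{59662} = - \frac{264}{59662} = \left(-264\right) \frac{1}{59662} = - \frac{132}{29831}$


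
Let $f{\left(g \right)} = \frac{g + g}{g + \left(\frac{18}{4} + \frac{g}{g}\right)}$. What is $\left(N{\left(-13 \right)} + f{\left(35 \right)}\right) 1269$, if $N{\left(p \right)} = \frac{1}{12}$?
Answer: $\frac{27589}{12} \approx 2299.1$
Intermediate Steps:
$N{\left(p \right)} = \frac{1}{12}$
$f{\left(g \right)} = \frac{2 g}{\frac{11}{2} + g}$ ($f{\left(g \right)} = \frac{2 g}{g + \left(18 \cdot \frac{1}{4} + 1\right)} = \frac{2 g}{g + \left(\frac{9}{2} + 1\right)} = \frac{2 g}{g + \frac{11}{2}} = \frac{2 g}{\frac{11}{2} + g}$)
$\left(N{\left(-13 \right)} + f{\left(35 \right)}\right) 1269 = \left(\frac{1}{12} + 4 \cdot 35 \frac{1}{11 + 2 \cdot 35}\right) 1269 = \left(\frac{1}{12} + 4 \cdot 35 \frac{1}{11 + 70}\right) 1269 = \left(\frac{1}{12} + 4 \cdot 35 \cdot \frac{1}{81}\right) 1269 = \left(\frac{1}{12} + \frac{140}{81}\right) 1269 = \frac{587}{324} \cdot 1269 = \frac{27589}{12}$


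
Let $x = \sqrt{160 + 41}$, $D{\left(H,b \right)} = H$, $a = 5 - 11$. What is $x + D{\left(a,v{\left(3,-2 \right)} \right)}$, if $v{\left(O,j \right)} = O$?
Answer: $-6 + \sqrt{201} \approx 8.1774$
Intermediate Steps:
$a = -6$
$x = \sqrt{201} \approx 14.177$
$x + D{\left(a,v{\left(3,-2 \right)} \right)} = \sqrt{201} - 6 = -6 + \sqrt{201}$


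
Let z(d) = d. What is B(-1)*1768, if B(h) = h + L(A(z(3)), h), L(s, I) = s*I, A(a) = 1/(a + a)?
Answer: -6188/3 ≈ -2062.7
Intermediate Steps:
A(a) = 1/(2*a)
L(s, I) = I*s
B(h) = 7*h/6 (B(h) = h + h*((½)/3) = h + h*((½)*(⅓)) = h + h*(⅙) = h + h/6 = 7*h/6)
B(-1)*1768 = ((7/6)*(-1))*1768 = -7/6*1768 = -6188/3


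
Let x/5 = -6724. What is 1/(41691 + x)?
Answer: 1/8071 ≈ 0.00012390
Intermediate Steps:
x = -33620 (x = 5*(-6724) = -33620)
1/(41691 + x) = 1/(41691 - 33620) = 1/8071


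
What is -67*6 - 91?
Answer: -493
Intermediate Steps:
-67*6 - 91 = -402 - 91 = -493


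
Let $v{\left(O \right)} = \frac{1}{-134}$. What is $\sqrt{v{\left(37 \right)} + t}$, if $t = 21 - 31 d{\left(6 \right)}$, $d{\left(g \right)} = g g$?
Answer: $\frac{i \sqrt{19661954}}{134} \approx 33.091 i$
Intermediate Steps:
$d{\left(g \right)} = g^{2}$
$t = -1095$ ($t = 21 - 31 \cdot 6^{2} = 21 - 1116 = -1095$)
$v{\left(O \right)} = - \frac{1}{134}$
$\sqrt{v{\left(37 \right)} + t} = \sqrt{- \frac{1}{134} - 1095} = \sqrt{- \frac{146731}{134}} = \frac{i \sqrt{19661954}}{134}$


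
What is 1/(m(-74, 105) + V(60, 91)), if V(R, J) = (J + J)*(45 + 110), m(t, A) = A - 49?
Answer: 1/28266 ≈ 3.5378e-5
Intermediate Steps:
m(t, A) = -49 + A
V(R, J) = 310*J (V(R, J) = (2*J)*155 = 310*J)
1/(m(-74, 105) + V(60, 91)) = 1/((-49 + 105) + 310*91) = 1/(56 + 28210) = 1/28266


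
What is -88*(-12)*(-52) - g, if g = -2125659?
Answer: 2070747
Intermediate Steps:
-88*(-12)*(-52) - g = -88*(-12)*(-52) - 1*(-2125659) = 1056*(-52) + 2125659 = -54912 + 2125659 = 2070747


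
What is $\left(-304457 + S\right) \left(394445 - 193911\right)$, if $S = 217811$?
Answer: $-17375468964$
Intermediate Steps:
$\left(-304457 + S\right) \left(394445 - 193911\right) = \left(-304457 + 217811\right) \left(394445 - 193911\right) = \left(-86646\right) 200534 = -17375468964$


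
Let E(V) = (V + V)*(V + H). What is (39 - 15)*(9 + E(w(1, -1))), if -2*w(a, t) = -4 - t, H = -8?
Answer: -252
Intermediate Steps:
w(a, t) = 2 + t/2 (w(a, t) = -(-4 - t)/2 = 2 + t/2)
E(V) = 2*V*(-8 + V) (E(V) = (V + V)*(V - 8) = (2*V)*(-8 + V) = 2*V*(-8 + V))
(39 - 15)*(9 + E(w(1, -1))) = (39 - 15)*(9 + 2*(2 + (½)*(-1))*(-8 + (2 + (½)*(-1)))) = 24*(9 + 2*(2 - ½)*(-8 + (2 - ½))) = 24*(9 + 2*(3/2)*(-8 + 3/2)) = 24*(9 + 2*(3/2)*(-13/2)) = 24*(9 - 39/2) = 24*(-21/2) = -252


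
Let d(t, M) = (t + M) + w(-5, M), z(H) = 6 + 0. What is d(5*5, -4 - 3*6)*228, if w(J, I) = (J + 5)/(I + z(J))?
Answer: 684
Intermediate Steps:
z(H) = 6
w(J, I) = (5 + J)/(6 + I) (w(J, I) = (J + 5)/(I + 6) = (5 + J)/(6 + I))
d(t, M) = M + t (d(t, M) = (t + M) + (5 - 5)/(6 + M) = (M + t) + 0/(6 + M) = (M + t) + 0 = M + t)
d(5*5, -4 - 3*6)*228 = ((-4 - 3*6) + 5*5)*228 = ((-4 - 18) + 25)*228 = (-22 + 25)*228 = 3*228 = 684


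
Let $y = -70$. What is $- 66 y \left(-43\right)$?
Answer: $-198660$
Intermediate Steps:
$- 66 y \left(-43\right) = \left(-66\right) \left(-70\right) \left(-43\right) = 4620 \left(-43\right) = -198660$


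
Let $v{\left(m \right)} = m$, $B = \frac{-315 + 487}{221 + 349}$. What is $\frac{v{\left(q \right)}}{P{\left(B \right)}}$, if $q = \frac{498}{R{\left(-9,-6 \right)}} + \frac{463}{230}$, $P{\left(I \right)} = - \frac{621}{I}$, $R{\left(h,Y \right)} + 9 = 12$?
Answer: $- \frac{553883}{6784425} \approx -0.08164$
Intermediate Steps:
$R{\left(h,Y \right)} = 3$ ($R{\left(h,Y \right)} = -9 + 12 = 3$)
$B = \frac{86}{285}$ ($B = \frac{172}{570} = 172 \cdot \frac{1}{570} = \frac{86}{285} \approx 0.30175$)
$q = \frac{38643}{230}$ ($q = \frac{498}{3} + \frac{463}{230} = 498 \cdot \frac{1}{3} + 463 \cdot \frac{1}{230} = 166 + \frac{463}{230} = \frac{38643}{230} \approx 168.01$)
$\frac{v{\left(q \right)}}{P{\left(B \right)}} = \frac{38643}{230 \left(- \frac{621}{\frac{86}{285}}\right)} = \frac{38643}{230 \left(\left(-621\right) \frac{285}{86}\right)} = \frac{38643}{230 \left(- \frac{176985}{86}\right)} = \frac{38643}{230} \left(- \frac{86}{176985}\right) = - \frac{553883}{6784425}$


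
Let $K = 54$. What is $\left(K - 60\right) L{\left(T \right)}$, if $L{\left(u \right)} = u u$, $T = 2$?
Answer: $-24$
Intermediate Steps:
$L{\left(u \right)} = u^{2}$
$\left(K - 60\right) L{\left(T \right)} = \left(54 - 60\right) 2^{2} = \left(-6\right) 4 = -24$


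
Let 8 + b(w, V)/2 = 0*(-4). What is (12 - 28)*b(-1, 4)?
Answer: 256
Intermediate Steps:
b(w, V) = -16 (b(w, V) = -16 + 2*(0*(-4)) = -16 + 2*0 = -16 + 0 = -16)
(12 - 28)*b(-1, 4) = (12 - 28)*(-16) = -16*(-16) = 256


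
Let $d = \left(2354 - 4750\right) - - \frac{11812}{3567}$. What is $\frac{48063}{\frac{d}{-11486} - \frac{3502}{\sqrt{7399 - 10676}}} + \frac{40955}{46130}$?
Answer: $\frac{1458488010525882680827979}{409332880359154483066034} - \frac{1217819361947935998717 i \sqrt{3277}}{88734636973586491018} \approx 3.5631 - 785.65 i$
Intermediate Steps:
$d = - \frac{8534720}{3567}$ ($d = \left(2354 - 4750\right) - \left(-11812\right) \frac{1}{3567} = -2396 - - \frac{11812}{3567} = -2396 + \frac{11812}{3567} = - \frac{8534720}{3567} \approx -2392.7$)
$\frac{48063}{\frac{d}{-11486} - \frac{3502}{\sqrt{7399 - 10676}}} + \frac{40955}{46130} = \frac{48063}{- \frac{8534720}{3567 \left(-11486\right)} - \frac{3502}{\sqrt{7399 - 10676}}} + \frac{40955}{46130} = \frac{48063}{\left(- \frac{8534720}{3567}\right) \left(- \frac{1}{11486}\right) - \frac{3502}{\sqrt{-3277}}} + 40955 \cdot \frac{1}{46130} = \frac{48063}{\frac{4267360}{20485281} - \frac{3502}{i \sqrt{3277}}} + \frac{8191}{9226} = \frac{48063}{\frac{4267360}{20485281} - 3502 \left(- \frac{i \sqrt{3277}}{3277}\right)} + \frac{8191}{9226} = \frac{48063}{\frac{4267360}{20485281} + \frac{3502 i \sqrt{3277}}{3277}} + \frac{8191}{9226} = \frac{8191}{9226} + \frac{48063}{\frac{4267360}{20485281} + \frac{3502 i \sqrt{3277}}{3277}}$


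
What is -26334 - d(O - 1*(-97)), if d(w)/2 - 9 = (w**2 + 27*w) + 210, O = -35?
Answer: -37808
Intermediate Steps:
d(w) = 438 + 2*w**2 + 54*w (d(w) = 18 + 2*((w**2 + 27*w) + 210) = 18 + 2*(210 + w**2 + 27*w) = 18 + (420 + 2*w**2 + 54*w) = 438 + 2*w**2 + 54*w)
-26334 - d(O - 1*(-97)) = -26334 - (438 + 2*(-35 - 1*(-97))**2 + 54*(-35 - 1*(-97))) = -26334 - (438 + 2*(-35 + 97)**2 + 54*(-35 + 97)) = -26334 - (438 + 2*62**2 + 54*62) = -26334 - (438 + 2*3844 + 3348) = -26334 - (438 + 7688 + 3348) = -26334 - 1*11474 = -26334 - 11474 = -37808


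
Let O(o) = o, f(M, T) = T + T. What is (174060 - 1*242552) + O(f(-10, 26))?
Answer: -68440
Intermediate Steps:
f(M, T) = 2*T
(174060 - 1*242552) + O(f(-10, 26)) = (174060 - 1*242552) + 2*26 = (174060 - 242552) + 52 = -68492 + 52 = -68440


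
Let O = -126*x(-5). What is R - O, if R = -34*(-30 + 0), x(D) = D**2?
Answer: 4170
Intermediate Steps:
O = -3150 (O = -126*(-5)**2 = -126*25 = -3150)
R = 1020 (R = -34*(-30) = 1020)
R - O = 1020 - 1*(-3150) = 1020 + 3150 = 4170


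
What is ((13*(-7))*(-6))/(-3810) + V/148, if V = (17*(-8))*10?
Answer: -219267/23495 ≈ -9.3325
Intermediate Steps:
V = -1360 (V = -136*10 = -1360)
((13*(-7))*(-6))/(-3810) + V/148 = ((13*(-7))*(-6))/(-3810) - 1360/148 = -91*(-6)*(-1/3810) - 1360*1/148 = 546*(-1/3810) - 340/37 = -91/635 - 340/37 = -219267/23495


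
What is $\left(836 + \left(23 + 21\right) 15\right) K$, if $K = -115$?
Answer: $-172040$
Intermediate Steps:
$\left(836 + \left(23 + 21\right) 15\right) K = \left(836 + \left(23 + 21\right) 15\right) \left(-115\right) = \left(836 + 44 \cdot 15\right) \left(-115\right) = \left(836 + 660\right) \left(-115\right) = 1496 \left(-115\right) = -172040$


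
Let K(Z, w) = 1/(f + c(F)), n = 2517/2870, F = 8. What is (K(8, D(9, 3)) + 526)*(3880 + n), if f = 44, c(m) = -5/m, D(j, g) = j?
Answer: 203304049601/99589 ≈ 2.0414e+6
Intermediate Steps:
n = 2517/2870 (n = 2517*(1/2870) = 2517/2870 ≈ 0.87700)
K(Z, w) = 8/347 (K(Z, w) = 1/(44 - 5/8) = 1/(347/8) = 8/347)
(K(8, D(9, 3)) + 526)*(3880 + n) = (8/347 + 526)*(3880 + 2517/2870) = (182530/347)*(11138117/2870) = 203304049601/99589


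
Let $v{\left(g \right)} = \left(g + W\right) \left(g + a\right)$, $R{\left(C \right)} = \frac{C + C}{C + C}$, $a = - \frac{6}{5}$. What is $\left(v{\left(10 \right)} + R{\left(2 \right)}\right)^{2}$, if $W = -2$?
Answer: $\frac{127449}{25} \approx 5098.0$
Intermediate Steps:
$a = - \frac{6}{5}$ ($a = \left(-6\right) \frac{1}{5} = - \frac{6}{5} \approx -1.2$)
$R{\left(C \right)} = 1$ ($R{\left(C \right)} = \frac{2 C}{2 C} = 2 C \frac{1}{2 C} = 1$)
$v{\left(g \right)} = \left(-2 + g\right) \left(- \frac{6}{5} + g\right)$ ($v{\left(g \right)} = \left(g - 2\right) \left(g - \frac{6}{5}\right) = \left(-2 + g\right) \left(- \frac{6}{5} + g\right)$)
$\left(v{\left(10 \right)} + R{\left(2 \right)}\right)^{2} = \left(\left(\frac{12}{5} + 10^{2} - 32\right) + 1\right)^{2} = \left(\left(\frac{12}{5} + 100 - 32\right) + 1\right)^{2} = \left(\frac{352}{5} + 1\right)^{2} = \left(\frac{357}{5}\right)^{2} = \frac{127449}{25}$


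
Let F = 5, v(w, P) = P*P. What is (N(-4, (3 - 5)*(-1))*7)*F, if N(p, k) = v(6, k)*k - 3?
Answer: 175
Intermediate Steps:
v(w, P) = P²
N(p, k) = -3 + k³ (N(p, k) = k²*k - 3 = k³ - 3 = -3 + k³)
(N(-4, (3 - 5)*(-1))*7)*F = ((-3 + ((3 - 5)*(-1))³)*7)*5 = ((-3 + (-2*(-1))³)*7)*5 = ((-3 + 2³)*7)*5 = ((-3 + 8)*7)*5 = (5*7)*5 = 35*5 = 175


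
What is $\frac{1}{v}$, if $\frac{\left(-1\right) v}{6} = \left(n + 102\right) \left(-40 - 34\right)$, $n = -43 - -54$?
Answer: $\frac{1}{50172} \approx 1.9931 \cdot 10^{-5}$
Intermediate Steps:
$n = 11$ ($n = -43 + 54 = 11$)
$v = 50172$ ($v = - 6 \left(11 + 102\right) \left(-40 - 34\right) = - 6 \cdot 113 \left(-74\right) = \left(-6\right) \left(-8362\right) = 50172$)
$\frac{1}{v} = \frac{1}{50172}$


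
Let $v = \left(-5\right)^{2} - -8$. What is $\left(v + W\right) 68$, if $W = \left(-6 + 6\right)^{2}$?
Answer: $2244$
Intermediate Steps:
$v = 33$ ($v = 25 + 8 = 33$)
$W = 0$ ($W = 0^{2} = 0$)
$\left(v + W\right) 68 = \left(33 + 0\right) 68 = 33 \cdot 68 = 2244$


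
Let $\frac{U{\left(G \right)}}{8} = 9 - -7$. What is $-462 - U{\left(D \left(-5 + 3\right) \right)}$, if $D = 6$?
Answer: $-590$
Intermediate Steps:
$U{\left(G \right)} = 128$ ($U{\left(G \right)} = 8 \left(9 - -7\right) = 8 \left(9 + 7\right) = 8 \cdot 16 = 128$)
$-462 - U{\left(D \left(-5 + 3\right) \right)} = -462 - 128 = -590$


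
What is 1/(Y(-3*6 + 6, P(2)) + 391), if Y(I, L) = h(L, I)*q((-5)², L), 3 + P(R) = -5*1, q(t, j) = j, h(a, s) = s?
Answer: 1/487 ≈ 0.0020534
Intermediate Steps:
P(R) = -8 (P(R) = -3 - 5*1 = -3 - 5 = -8)
Y(I, L) = I*L
1/(Y(-3*6 + 6, P(2)) + 391) = 1/((-3*6 + 6)*(-8) + 391) = 1/((-18 + 6)*(-8) + 391) = 1/(-12*(-8) + 391) = 1/(96 + 391) = 1/487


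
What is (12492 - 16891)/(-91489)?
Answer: 4399/91489 ≈ 0.048082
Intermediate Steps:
(12492 - 16891)/(-91489) = -4399*(-1/91489) = 4399/91489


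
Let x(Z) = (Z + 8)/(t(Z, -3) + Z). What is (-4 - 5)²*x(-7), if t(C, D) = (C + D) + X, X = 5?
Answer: -27/4 ≈ -6.7500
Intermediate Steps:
t(C, D) = 5 + C + D (t(C, D) = (C + D) + 5 = 5 + C + D)
x(Z) = (8 + Z)/(2 + 2*Z) (x(Z) = (Z + 8)/((5 + Z - 3) + Z) = (8 + Z)/((2 + Z) + Z) = (8 + Z)/(2 + 2*Z))
(-4 - 5)²*x(-7) = (-4 - 5)²*((8 - 7)/(2*(1 - 7))) = (-9)²*((½)*1/(-6)) = 81*((½)*(-⅙)*1) = 81*(-1/12) = -27/4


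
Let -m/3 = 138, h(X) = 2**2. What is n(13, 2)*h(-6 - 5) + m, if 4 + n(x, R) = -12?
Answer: -478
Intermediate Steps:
n(x, R) = -16 (n(x, R) = -4 - 12 = -16)
h(X) = 4
m = -414 (m = -3*138 = -414)
n(13, 2)*h(-6 - 5) + m = -16*4 - 414 = -64 - 414 = -478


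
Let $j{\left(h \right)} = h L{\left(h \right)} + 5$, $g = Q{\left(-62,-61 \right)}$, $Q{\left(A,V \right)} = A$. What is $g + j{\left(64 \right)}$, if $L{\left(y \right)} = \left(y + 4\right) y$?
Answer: $278471$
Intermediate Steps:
$L{\left(y \right)} = y \left(4 + y\right)$ ($L{\left(y \right)} = \left(4 + y\right) y = y \left(4 + y\right)$)
$g = -62$
$j{\left(h \right)} = 5 + h^{2} \left(4 + h\right)$ ($j{\left(h \right)} = h h \left(4 + h\right) + 5 = h^{2} \left(4 + h\right) + 5 = 5 + h^{2} \left(4 + h\right)$)
$g + j{\left(64 \right)} = -62 + \left(5 + 64^{2} \left(4 + 64\right)\right) = -62 + \left(5 + 4096 \cdot 68\right) = -62 + \left(5 + 278528\right) = -62 + 278533 = 278471$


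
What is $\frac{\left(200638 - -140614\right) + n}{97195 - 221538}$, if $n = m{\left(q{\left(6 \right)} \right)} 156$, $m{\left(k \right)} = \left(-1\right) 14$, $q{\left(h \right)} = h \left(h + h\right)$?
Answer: $- \frac{339068}{124343} \approx -2.7269$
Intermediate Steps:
$q{\left(h \right)} = 2 h^{2}$ ($q{\left(h \right)} = h 2 h = 2 h^{2}$)
$m{\left(k \right)} = -14$
$n = -2184$ ($n = \left(-14\right) 156 = -2184$)
$\frac{\left(200638 - -140614\right) + n}{97195 - 221538} = \frac{\left(200638 - -140614\right) - 2184}{97195 - 221538} = \frac{\left(200638 + 140614\right) - 2184}{-124343} = \left(341252 - 2184\right) \left(- \frac{1}{124343}\right) = 339068 \left(- \frac{1}{124343}\right) = - \frac{339068}{124343}$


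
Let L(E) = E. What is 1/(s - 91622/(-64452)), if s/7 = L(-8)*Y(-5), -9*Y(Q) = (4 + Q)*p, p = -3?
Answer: 32226/647363 ≈ 0.049780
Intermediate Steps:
Y(Q) = 4/3 + Q/3 (Y(Q) = -(4 + Q)*(-3)/9 = -(-12 - 3*Q)/9 = 4/3 + Q/3)
s = 56/3 (s = 7*(-8*(4/3 + (⅓)*(-5))) = 7*(-8*(4/3 - 5/3)) = 7*(-8*(-⅓)) = 7*(8/3) = 56/3 ≈ 18.667)
1/(s - 91622/(-64452)) = 1/(56/3 - 91622/(-64452)) = 1/(56/3 - 91622*(-1/64452)) = 1/(56/3 + 45811/32226) = 1/(647363/32226) = 32226/647363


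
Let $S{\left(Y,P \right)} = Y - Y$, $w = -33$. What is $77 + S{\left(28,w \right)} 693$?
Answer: $77$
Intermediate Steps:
$S{\left(Y,P \right)} = 0$
$77 + S{\left(28,w \right)} 693 = 77 + 0 \cdot 693 = 77 + 0 = 77$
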